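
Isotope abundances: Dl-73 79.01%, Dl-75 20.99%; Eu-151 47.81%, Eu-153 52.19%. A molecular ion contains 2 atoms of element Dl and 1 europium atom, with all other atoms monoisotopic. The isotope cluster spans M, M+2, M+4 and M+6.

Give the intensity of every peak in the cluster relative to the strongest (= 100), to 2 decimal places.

61.62 : 100.00 : 40.09 : 4.75

Element Dl pattern (n=2): 0.62425801 : 0.33168398 : 0.04405801
Europium pattern (n=1): 0.4781 : 0.5219
Convolve the two distributions (both contribute in 2-u steps):
  M: 0.62425801×0.4781 = 0.298458
  M+2: 0.62425801×0.5219 + 0.33168398×0.4781 = 0.484378
  M+4: 0.33168398×0.5219 + 0.04405801×0.4781 = 0.194170
  M+6: 0.04405801×0.5219 = 0.022994
Scale to base peak (0.484378) = 100: 61.62 : 100.00 : 40.09 : 4.75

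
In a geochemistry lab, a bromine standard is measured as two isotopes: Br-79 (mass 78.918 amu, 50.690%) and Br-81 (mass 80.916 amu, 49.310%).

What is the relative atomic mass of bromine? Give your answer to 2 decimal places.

Ar = Σ fᵢ·mᵢ = 0.50690 × 78.918 + 0.49310 × 80.916
= 40.0035 + 39.8997 = 79.9032 amu

79.90 amu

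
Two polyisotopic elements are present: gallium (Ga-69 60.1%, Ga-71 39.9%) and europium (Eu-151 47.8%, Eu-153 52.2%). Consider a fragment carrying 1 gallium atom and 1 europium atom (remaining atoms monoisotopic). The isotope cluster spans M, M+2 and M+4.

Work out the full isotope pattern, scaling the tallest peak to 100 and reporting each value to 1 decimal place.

Gallium pattern (n=1): 0.6010 : 0.3990
Europium pattern (n=1): 0.4780 : 0.5220
Convolve the two distributions (both contribute in 2-u steps):
  M: 0.6010×0.4780 = 0.287278
  M+2: 0.6010×0.5220 + 0.3990×0.4780 = 0.504444
  M+4: 0.3990×0.5220 = 0.208278
Scale to base peak (0.504444) = 100: 56.9 : 100.0 : 41.3

56.9 : 100.0 : 41.3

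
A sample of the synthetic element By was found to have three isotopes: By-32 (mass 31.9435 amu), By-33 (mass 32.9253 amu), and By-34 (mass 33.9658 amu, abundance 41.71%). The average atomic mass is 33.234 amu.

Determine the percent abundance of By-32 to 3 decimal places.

Let x and y be the fractions of By-32 and By-33. Then x + y = 1 − 0.4171 = 0.5829 and 31.9435x + 32.9253y = 33.234 − 0.4171×33.9658 = 19.06686482.
Substituting: 31.9435x + 32.9253(0.5829 − x) = 19.06686482
(31.9435 − 32.9253)x = -0.12529255  ⇒  x = 0.12762, y = 0.45528
By-32: 12.762%, By-33: 45.528%.

12.762%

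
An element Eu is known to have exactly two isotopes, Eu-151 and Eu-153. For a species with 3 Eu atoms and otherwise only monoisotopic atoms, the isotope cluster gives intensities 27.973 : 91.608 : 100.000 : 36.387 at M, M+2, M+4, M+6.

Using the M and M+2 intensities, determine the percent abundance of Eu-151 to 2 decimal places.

Let p = fractional abundance of Eu-151. I(M+2)/I(M) = [C(3,1)·p^2·(1−p)] / p^3 = 3·(1−p)/p = 91.608/27.973 = 3.2749
(1−p)/p = 3.2749/3 = 1.0916  ⇒  p = 1/(1 + 1.0916) = 0.4781
Eu-151: 47.81%, Eu-153: 52.19%.

47.81%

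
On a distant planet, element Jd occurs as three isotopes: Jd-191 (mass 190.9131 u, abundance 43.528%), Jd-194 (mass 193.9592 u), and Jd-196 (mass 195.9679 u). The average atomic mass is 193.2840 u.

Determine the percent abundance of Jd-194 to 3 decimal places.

24.078%

Let x and y be the fractions of Jd-194 and Jd-196. Then x + y = 1 − 0.43528 = 0.56472 and 193.9592x + 195.9679y = 193.2840 − 0.43528×190.9131 = 110.183345832.
Substituting: 193.9592x + 195.9679(0.56472 − x) = 110.183345832
(193.9592 − 195.9679)x = -0.483646656  ⇒  x = 0.24078, y = 0.32394
Jd-194: 24.078%, Jd-196: 32.394%.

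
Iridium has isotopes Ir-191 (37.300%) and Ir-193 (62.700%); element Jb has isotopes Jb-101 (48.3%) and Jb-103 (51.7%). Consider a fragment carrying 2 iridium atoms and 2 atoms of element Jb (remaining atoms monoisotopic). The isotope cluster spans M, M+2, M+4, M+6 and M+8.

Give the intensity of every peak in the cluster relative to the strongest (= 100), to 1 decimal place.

Iridium pattern (n=2): 0.139129 : 0.467742 : 0.393129
Element Jb pattern (n=2): 0.233289 : 0.499422 : 0.267289
Convolve the two distributions (both contribute in 2-u steps):
  M: 0.139129×0.233289 = 0.032457
  M+2: 0.139129×0.499422 + 0.467742×0.233289 = 0.178603
  M+4: 0.139129×0.267289 + 0.467742×0.499422 + 0.393129×0.233289 = 0.362501
  M+6: 0.467742×0.267289 + 0.393129×0.499422 = 0.321360
  M+8: 0.393129×0.267289 = 0.105079
Scale to base peak (0.362501) = 100: 9.0 : 49.3 : 100.0 : 88.7 : 29.0

9.0 : 49.3 : 100.0 : 88.7 : 29.0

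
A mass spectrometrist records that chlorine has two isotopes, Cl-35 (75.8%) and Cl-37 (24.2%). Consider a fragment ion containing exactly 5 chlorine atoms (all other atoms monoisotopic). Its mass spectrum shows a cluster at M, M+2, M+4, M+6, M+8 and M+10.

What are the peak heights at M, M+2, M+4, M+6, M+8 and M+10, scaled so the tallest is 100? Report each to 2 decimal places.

62.64 : 100.00 : 63.85 : 20.39 : 3.25 : 0.21

Expanding (0.758 + 0.242)^5:
P(M) = 0.758^5 = 0.250234
P(M+2) = 5 × 0.758^4 × 0.242^1 = 0.399450
P(M+4) = 10 × 0.758^3 × 0.242^2 = 0.255058
P(M+6) = 10 × 0.758^2 × 0.242^3 = 0.081430
P(M+8) = 5 × 0.758^1 × 0.242^4 = 0.012999
P(M+10) = 0.242^5 = 0.000830
The M+2 peak is largest (0.399450); scaling to 100 gives 62.64 : 100.00 : 63.85 : 20.39 : 3.25 : 0.21.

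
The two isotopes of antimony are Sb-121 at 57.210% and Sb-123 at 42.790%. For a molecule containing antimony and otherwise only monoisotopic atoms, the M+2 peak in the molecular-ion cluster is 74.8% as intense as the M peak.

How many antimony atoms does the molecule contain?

1

The M+2/M ratio from n Sb atoms is n · q/p = n · 0.42790/0.57210.
n = 0.748 × 0.57210/0.42790 = 1.00 ≈ 1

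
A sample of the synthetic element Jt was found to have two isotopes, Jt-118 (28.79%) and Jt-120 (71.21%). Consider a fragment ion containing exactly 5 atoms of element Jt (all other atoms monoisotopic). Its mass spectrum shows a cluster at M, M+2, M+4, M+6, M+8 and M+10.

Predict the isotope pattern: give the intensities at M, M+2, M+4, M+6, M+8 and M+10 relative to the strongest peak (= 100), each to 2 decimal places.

0.53 : 6.61 : 32.69 : 80.86 : 100.00 : 49.47

Each Jt atom is independently Jt-118 (p = 0.2879) or Jt-120 (q = 0.7121); the cluster is the binomial expansion (p + q)^5.
P(M) = 0.2879^5 = 0.001978
P(M+2) = 5 × 0.2879^4 × 0.7121^1 = 0.024461
P(M+4) = 10 × 0.2879^3 × 0.7121^2 = 0.121006
P(M+6) = 10 × 0.2879^2 × 0.7121^3 = 0.299300
P(M+8) = 5 × 0.2879^1 × 0.7121^4 = 0.370148
P(M+10) = 0.7121^5 = 0.183107
The M+8 peak is largest (0.370148); scaling to 100 gives 0.53 : 6.61 : 32.69 : 80.86 : 100.00 : 49.47.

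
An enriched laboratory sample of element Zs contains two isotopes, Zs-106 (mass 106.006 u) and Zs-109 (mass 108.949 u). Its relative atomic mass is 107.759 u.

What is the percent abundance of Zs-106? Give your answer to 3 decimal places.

With x = fraction of Zs-106 (so Zs-109 is 1 − x):
106.006·x + 108.949·(1 − x) = 107.759
(106.006 − 108.949)·x = 107.759 − 108.949
x = -1.190 / -2.943 = 0.40435 → 40.435% Zs-106, 59.565% Zs-109.

40.435%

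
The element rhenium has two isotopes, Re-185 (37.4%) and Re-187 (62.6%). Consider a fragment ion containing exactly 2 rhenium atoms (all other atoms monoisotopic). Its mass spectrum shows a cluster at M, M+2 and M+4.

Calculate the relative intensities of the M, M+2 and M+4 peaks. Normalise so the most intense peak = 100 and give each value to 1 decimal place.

29.9 : 100.0 : 83.7

Expanding (0.374 + 0.626)^2:
P(M) = 0.374^2 = 0.139876
P(M+2) = 2 × 0.374^1 × 0.626^1 = 0.468248
P(M+4) = 0.626^2 = 0.391876
The M+2 peak is largest (0.468248); scaling to 100 gives 29.9 : 100.0 : 83.7.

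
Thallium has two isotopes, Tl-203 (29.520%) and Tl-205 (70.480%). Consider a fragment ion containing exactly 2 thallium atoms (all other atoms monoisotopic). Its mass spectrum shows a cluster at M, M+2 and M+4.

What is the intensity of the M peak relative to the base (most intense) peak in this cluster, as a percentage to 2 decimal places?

17.54%

Term probabilities: M 0.0871, M+2 0.4161, M+4 0.4967. Base peak = M+4.
P(M+4) = C(2,2) × 0.29520^0 × 0.70480^2 = 1 × 1.0000 × 0.49674304 = 0.496743 (base)
P(M) = C(2,0) × 0.29520^2 × 0.70480^0 = 1 × 0.08714304 × 1.0000 = 0.087143
Relative intensity = 0.087143 / 0.496743 × 100 = 17.54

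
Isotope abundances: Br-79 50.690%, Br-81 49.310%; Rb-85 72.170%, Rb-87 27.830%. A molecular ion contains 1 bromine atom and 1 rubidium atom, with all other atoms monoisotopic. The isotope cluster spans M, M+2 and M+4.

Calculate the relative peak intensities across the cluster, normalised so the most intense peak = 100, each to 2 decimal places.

73.62 : 100.00 : 27.61

Bromine pattern (n=1): 0.5069 : 0.4931
Rubidium pattern (n=1): 0.7217 : 0.2783
Convolve the two distributions (both contribute in 2-u steps):
  M: 0.5069×0.7217 = 0.365830
  M+2: 0.5069×0.2783 + 0.4931×0.7217 = 0.496941
  M+4: 0.4931×0.2783 = 0.137230
Scale to base peak (0.496941) = 100: 73.62 : 100.00 : 27.61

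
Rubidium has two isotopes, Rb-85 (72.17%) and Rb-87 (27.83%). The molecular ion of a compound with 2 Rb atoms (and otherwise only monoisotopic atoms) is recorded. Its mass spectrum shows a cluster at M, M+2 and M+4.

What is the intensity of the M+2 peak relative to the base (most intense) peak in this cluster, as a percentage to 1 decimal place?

77.1%

(0.7217 + 0.2783)^2 gives M 0.5209, M+2 0.4017, M+4 0.0775; the largest is M.
P(M) = C(2,0) × 0.7217^2 × 0.2783^0 = 1 × 0.52085089 × 1.0000 = 0.520851 (base)
P(M+2) = C(2,1) × 0.7217^1 × 0.2783^1 = 2 × 0.7217 × 0.2783 = 0.401698
Relative intensity = 0.401698 / 0.520851 × 100 = 77.1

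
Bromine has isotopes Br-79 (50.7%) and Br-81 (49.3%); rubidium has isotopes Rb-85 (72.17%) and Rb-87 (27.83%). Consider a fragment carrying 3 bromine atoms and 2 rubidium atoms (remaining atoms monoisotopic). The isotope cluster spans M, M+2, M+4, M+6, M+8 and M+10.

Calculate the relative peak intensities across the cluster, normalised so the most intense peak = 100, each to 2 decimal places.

Bromine pattern (n=3): 0.13032384 : 0.38017547 : 0.36967753 : 0.11982316
Rubidium pattern (n=2): 0.52085089 : 0.40169822 : 0.07745089
Convolve the two distributions (both contribute in 2-u steps):
  M: 0.13032384×0.52085089 = 0.067879
  M+2: 0.13032384×0.40169822 + 0.38017547×0.52085089 = 0.250366
  M+4: 0.13032384×0.07745089 + 0.38017547×0.40169822 + 0.36967753×0.52085089 = 0.355356
  M+6: 0.38017547×0.07745089 + 0.36967753×0.40169822 + 0.11982316×0.52085089 = 0.240354
  M+8: 0.36967753×0.07745089 + 0.11982316×0.40169822 = 0.076765
  M+10: 0.11982316×0.07745089 = 0.009280
Scale to base peak (0.355356) = 100: 19.10 : 70.45 : 100.00 : 67.64 : 21.60 : 2.61

19.10 : 70.45 : 100.00 : 67.64 : 21.60 : 2.61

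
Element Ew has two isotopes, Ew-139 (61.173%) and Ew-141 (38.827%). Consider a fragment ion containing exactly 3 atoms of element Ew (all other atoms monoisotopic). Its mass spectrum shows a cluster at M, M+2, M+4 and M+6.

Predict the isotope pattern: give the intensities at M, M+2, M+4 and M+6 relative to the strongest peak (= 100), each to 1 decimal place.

Each Ew atom is independently Ew-139 (p = 0.61173) or Ew-141 (q = 0.38827); the cluster is the binomial expansion (p + q)^3.
P(M) = 0.61173^3 = 0.228918
P(M+2) = 3 × 0.61173^2 × 0.38827^1 = 0.435888
P(M+4) = 3 × 0.61173^1 × 0.38827^2 = 0.276661
P(M+6) = 0.38827^3 = 0.058533
The M+2 peak is largest (0.435888); scaling to 100 gives 52.5 : 100.0 : 63.5 : 13.4.

52.5 : 100.0 : 63.5 : 13.4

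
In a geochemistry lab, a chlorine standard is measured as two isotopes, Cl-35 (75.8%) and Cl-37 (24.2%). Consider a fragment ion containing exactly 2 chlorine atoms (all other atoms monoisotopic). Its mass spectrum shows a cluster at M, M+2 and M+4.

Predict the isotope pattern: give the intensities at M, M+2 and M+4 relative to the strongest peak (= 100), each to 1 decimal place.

Expanding (0.758 + 0.242)^2:
P(M) = 0.758^2 = 0.574564
P(M+2) = 2 × 0.758^1 × 0.242^1 = 0.366872
P(M+4) = 0.242^2 = 0.058564
The M peak is largest (0.574564); scaling to 100 gives 100.0 : 63.9 : 10.2.

100.0 : 63.9 : 10.2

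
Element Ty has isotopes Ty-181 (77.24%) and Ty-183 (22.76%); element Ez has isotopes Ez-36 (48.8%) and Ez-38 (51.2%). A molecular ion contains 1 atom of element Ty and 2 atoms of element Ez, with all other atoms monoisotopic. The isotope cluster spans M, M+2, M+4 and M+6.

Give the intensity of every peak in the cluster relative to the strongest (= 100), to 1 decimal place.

41.8 : 100.0 : 71.8 : 13.6

Element Ty pattern (n=1): 0.7724 : 0.2276
Element Ez pattern (n=2): 0.238144 : 0.499712 : 0.262144
Convolve the two distributions (both contribute in 2-u steps):
  M: 0.7724×0.238144 = 0.183942
  M+2: 0.7724×0.499712 + 0.2276×0.238144 = 0.440179
  M+4: 0.7724×0.262144 + 0.2276×0.499712 = 0.316214
  M+6: 0.2276×0.262144 = 0.059664
Scale to base peak (0.440179) = 100: 41.8 : 100.0 : 71.8 : 13.6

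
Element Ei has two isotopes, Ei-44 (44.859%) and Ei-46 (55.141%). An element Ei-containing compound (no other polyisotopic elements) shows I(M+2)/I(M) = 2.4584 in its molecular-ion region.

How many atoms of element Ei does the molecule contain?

For n independent Ei atoms, I(M+2)/I(M) = n · (abundance Ei-46) / (abundance Ei-44) = n · 0.55141/0.44859.
n = 2.4584 × 0.44859/0.55141 = 2.00 ≈ 2

2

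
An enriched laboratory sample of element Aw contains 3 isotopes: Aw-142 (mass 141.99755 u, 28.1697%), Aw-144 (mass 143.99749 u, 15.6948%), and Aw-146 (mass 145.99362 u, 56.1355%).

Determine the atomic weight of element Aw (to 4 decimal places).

144.5547 u

Weight each isotope mass by its fractional abundance: 0.281697 × 141.99755 + 0.156948 × 143.99749 + 0.561355 × 145.99362
= 40.000284 + 22.600118 + 81.954249 = 144.554651 u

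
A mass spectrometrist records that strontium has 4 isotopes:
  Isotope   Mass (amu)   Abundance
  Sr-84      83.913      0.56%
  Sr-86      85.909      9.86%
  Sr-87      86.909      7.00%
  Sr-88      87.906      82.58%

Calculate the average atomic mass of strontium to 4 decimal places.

87.6169 amu

Weight each isotope mass by its fractional abundance: 0.0056 × 83.913 + 0.0986 × 85.909 + 0.0700 × 86.909 + 0.8258 × 87.906
= 0.46991 + 8.47063 + 6.08363 + 72.59277 = 87.61694 amu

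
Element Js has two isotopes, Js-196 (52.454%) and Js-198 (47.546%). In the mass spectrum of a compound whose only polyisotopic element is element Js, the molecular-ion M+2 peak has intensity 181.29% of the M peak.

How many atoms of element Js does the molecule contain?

For n independent Js atoms, I(M+2)/I(M) = n · (abundance Js-198) / (abundance Js-196) = n · 0.47546/0.52454.
n = 1.8129 × 0.52454/0.47546 = 2.00 ≈ 2

2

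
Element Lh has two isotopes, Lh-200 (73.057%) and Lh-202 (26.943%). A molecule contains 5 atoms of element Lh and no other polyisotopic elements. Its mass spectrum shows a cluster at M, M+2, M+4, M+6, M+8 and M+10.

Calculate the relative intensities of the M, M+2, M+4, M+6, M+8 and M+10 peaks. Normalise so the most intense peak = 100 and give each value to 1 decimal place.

54.2 : 100.0 : 73.8 : 27.2 : 5.0 : 0.4

Each Lh atom is independently Lh-200 (p = 0.73057) or Lh-202 (q = 0.26943); the cluster is the binomial expansion (p + q)^5.
P(M) = 0.73057^5 = 0.208118
P(M+2) = 5 × 0.73057^4 × 0.26943^1 = 0.383763
P(M+4) = 10 × 0.73057^3 × 0.26943^2 = 0.283059
P(M+6) = 10 × 0.73057^2 × 0.26943^3 = 0.104391
P(M+8) = 5 × 0.73057^1 × 0.26943^4 = 0.019249
P(M+10) = 0.26943^5 = 0.001420
The M+2 peak is largest (0.383763); scaling to 100 gives 54.2 : 100.0 : 73.8 : 27.2 : 5.0 : 0.4.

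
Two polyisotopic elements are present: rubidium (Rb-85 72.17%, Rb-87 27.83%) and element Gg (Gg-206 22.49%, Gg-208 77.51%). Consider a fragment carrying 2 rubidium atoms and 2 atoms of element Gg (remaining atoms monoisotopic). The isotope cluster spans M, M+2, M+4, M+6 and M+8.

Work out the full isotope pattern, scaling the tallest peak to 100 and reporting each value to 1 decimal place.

5.8 : 44.2 : 100.0 : 58.7 : 10.2

Rubidium pattern (n=2): 0.52085089 : 0.40169822 : 0.07745089
Element Gg pattern (n=2): 0.05058001 : 0.34863998 : 0.60078001
Convolve the two distributions (both contribute in 2-u steps):
  M: 0.52085089×0.05058001 = 0.026345
  M+2: 0.52085089×0.34863998 + 0.40169822×0.05058001 = 0.201907
  M+4: 0.52085089×0.60078001 + 0.40169822×0.34863998 + 0.07745089×0.05058001 = 0.456882
  M+6: 0.40169822×0.60078001 + 0.07745089×0.34863998 = 0.268335
  M+8: 0.07745089×0.60078001 = 0.046531
Scale to base peak (0.456882) = 100: 5.8 : 44.2 : 100.0 : 58.7 : 10.2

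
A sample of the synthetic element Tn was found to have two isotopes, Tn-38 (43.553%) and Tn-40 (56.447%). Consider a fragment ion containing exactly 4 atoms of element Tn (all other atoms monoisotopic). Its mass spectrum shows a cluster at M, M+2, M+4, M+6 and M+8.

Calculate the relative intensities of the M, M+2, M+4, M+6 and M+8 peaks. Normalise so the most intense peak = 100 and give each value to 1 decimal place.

Each Tn atom is independently Tn-38 (p = 0.43553) or Tn-40 (q = 0.56447); the cluster is the binomial expansion (p + q)^4.
P(M) = 0.43553^4 = 0.035981
P(M+2) = 4 × 0.43553^3 × 0.56447^1 = 0.186533
P(M+4) = 6 × 0.43553^2 × 0.56447^2 = 0.362635
P(M+6) = 4 × 0.43553^1 × 0.56447^3 = 0.313329
P(M+8) = 0.56447^4 = 0.101523
The M+4 peak is largest (0.362635); scaling to 100 gives 9.9 : 51.4 : 100.0 : 86.4 : 28.0.

9.9 : 51.4 : 100.0 : 86.4 : 28.0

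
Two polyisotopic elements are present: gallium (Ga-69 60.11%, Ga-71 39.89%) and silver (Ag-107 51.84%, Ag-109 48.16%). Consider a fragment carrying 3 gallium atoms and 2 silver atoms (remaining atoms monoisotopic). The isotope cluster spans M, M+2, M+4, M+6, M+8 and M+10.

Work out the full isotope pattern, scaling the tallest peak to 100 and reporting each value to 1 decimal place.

Gallium pattern (n=3): 0.21719018 : 0.43239309 : 0.28694328 : 0.06347345
Silver pattern (n=2): 0.26873856 : 0.49932288 : 0.23193856
Convolve the two distributions (both contribute in 2-u steps):
  M: 0.21719018×0.26873856 = 0.058367
  M+2: 0.21719018×0.49932288 + 0.43239309×0.26873856 = 0.224649
  M+4: 0.21719018×0.23193856 + 0.43239309×0.49932288 + 0.28694328×0.26873856 = 0.343391
  M+6: 0.43239309×0.23193856 + 0.28694328×0.49932288 + 0.06347345×0.26873856 = 0.260624
  M+8: 0.28694328×0.23193856 + 0.06347345×0.49932288 = 0.098247
  M+10: 0.06347345×0.23193856 = 0.014722
Scale to base peak (0.343391) = 100: 17.0 : 65.4 : 100.0 : 75.9 : 28.6 : 4.3

17.0 : 65.4 : 100.0 : 75.9 : 28.6 : 4.3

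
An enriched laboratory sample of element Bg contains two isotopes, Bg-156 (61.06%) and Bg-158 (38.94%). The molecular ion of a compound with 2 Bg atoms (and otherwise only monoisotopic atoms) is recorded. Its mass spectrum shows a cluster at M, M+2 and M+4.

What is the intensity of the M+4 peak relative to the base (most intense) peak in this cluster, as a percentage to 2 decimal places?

31.89%

Binomial terms of (0.6106 + 0.3894)^2: M 0.3728, M+2 0.4755, M+4 0.1516 → M+2 is the base peak.
P(M+2) = C(2,1) × 0.6106^1 × 0.3894^1 = 2 × 0.6106 × 0.3894 = 0.475535 (base)
P(M+4) = C(2,2) × 0.6106^0 × 0.3894^2 = 1 × 1.0000 × 0.15163236 = 0.151632
Relative intensity = 0.151632 / 0.475535 × 100 = 31.89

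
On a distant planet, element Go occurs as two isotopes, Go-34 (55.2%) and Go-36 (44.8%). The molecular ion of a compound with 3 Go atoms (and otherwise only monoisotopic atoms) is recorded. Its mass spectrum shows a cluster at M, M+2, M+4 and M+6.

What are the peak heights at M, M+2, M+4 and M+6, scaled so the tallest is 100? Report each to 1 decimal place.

41.1 : 100.0 : 81.2 : 22.0

Expanding (0.552 + 0.448)^3:
P(M) = 0.552^3 = 0.168197
P(M+2) = 3 × 0.552^2 × 0.448^1 = 0.409522
P(M+4) = 3 × 0.552^1 × 0.448^2 = 0.332366
P(M+6) = 0.448^3 = 0.089915
The M+2 peak is largest (0.409522); scaling to 100 gives 41.1 : 100.0 : 81.2 : 22.0.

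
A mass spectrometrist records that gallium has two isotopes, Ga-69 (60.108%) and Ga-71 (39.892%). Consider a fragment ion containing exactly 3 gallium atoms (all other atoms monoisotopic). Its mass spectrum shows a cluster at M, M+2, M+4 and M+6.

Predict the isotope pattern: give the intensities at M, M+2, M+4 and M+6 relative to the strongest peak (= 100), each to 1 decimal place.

The 3 Ga atoms are independent, so intensities follow the terms of (0.60108 + 0.39892)^3.
P(M) = 0.60108^3 = 0.217169
P(M+2) = 3 × 0.60108^2 × 0.39892^1 = 0.432386
P(M+4) = 3 × 0.60108^1 × 0.39892^2 = 0.286963
P(M+6) = 0.39892^3 = 0.063483
The M+2 peak is largest (0.432386); scaling to 100 gives 50.2 : 100.0 : 66.4 : 14.7.

50.2 : 100.0 : 66.4 : 14.7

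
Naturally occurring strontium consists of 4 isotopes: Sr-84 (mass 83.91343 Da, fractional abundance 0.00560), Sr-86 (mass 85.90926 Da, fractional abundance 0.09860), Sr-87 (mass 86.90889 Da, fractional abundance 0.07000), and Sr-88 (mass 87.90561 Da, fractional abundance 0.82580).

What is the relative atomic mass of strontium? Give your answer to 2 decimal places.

87.62 Da

The abundance-weighted mean is 0.00560 × 83.91343 + 0.09860 × 85.90926 + 0.07000 × 86.90889 + 0.82580 × 87.90561
= 0.469915 + 8.470653 + 6.083622 + 72.592453 = 87.616643 Da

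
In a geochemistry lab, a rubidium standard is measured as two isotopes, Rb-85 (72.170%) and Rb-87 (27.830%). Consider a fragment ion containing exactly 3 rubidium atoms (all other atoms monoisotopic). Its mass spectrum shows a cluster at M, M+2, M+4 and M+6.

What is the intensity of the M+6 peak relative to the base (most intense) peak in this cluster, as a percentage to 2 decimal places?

4.96%

(0.72170 + 0.27830)^3 gives M 0.3759, M+2 0.4349, M+4 0.1677, M+6 0.0216; the largest is M+2.
P(M+2) = C(3,1) × 0.72170^2 × 0.27830^1 = 3 × 0.52085089 × 0.2783 = 0.434858 (base)
P(M+6) = C(3,3) × 0.72170^0 × 0.27830^3 = 1 × 1.0000 × 0.02155458 = 0.021555
Relative intensity = 0.021555 / 0.434858 × 100 = 4.96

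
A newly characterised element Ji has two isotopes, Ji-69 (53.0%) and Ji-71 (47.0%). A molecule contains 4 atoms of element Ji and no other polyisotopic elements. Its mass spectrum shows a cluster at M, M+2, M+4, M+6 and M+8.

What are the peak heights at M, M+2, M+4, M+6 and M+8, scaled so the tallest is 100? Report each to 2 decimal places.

21.19 : 75.18 : 100.00 : 59.12 : 13.11

Expanding (0.530 + 0.470)^4:
P(M) = 0.530^4 = 0.078905
P(M+2) = 4 × 0.530^3 × 0.470^1 = 0.279889
P(M+4) = 6 × 0.530^2 × 0.470^2 = 0.372305
P(M+6) = 4 × 0.530^1 × 0.470^3 = 0.220105
P(M+8) = 0.470^4 = 0.048797
The M+4 peak is largest (0.372305); scaling to 100 gives 21.19 : 75.18 : 100.00 : 59.12 : 13.11.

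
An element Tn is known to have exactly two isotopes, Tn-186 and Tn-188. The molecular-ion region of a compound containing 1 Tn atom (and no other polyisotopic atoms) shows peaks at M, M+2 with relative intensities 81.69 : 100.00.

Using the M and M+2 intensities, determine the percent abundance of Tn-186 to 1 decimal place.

If p is the fraction of Tn that is Tn-186, then I(M+2)/I(M) = [C(1,1)·p^0·(1−p)] / p^1 = 1·(1−p)/p = 100.00/81.69 = 1.2241
(1−p)/p = 1.2241/1 = 1.2241  ⇒  p = 1/(1 + 1.2241) = 0.4496
Tn-186: 45.0%, Tn-188: 55.0%.

45.0%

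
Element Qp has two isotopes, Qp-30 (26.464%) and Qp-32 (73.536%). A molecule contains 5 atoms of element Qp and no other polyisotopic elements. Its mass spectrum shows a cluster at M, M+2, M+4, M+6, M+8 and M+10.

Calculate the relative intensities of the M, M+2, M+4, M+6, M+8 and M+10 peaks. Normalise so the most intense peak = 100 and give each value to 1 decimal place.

0.3 : 4.7 : 25.9 : 72.0 : 100.0 : 55.6

Each Qp atom is independently Qp-30 (p = 0.26464) or Qp-32 (q = 0.73536); the cluster is the binomial expansion (p + q)^5.
P(M) = 0.26464^5 = 0.001298
P(M+2) = 5 × 0.26464^4 × 0.73536^1 = 0.018034
P(M+4) = 10 × 0.26464^3 × 0.73536^2 = 0.100223
P(M+6) = 10 × 0.26464^2 × 0.73536^3 = 0.278491
P(M+8) = 5 × 0.26464^1 × 0.73536^4 = 0.386924
P(M+10) = 0.73536^5 = 0.215030
The M+8 peak is largest (0.386924); scaling to 100 gives 0.3 : 4.7 : 25.9 : 72.0 : 100.0 : 55.6.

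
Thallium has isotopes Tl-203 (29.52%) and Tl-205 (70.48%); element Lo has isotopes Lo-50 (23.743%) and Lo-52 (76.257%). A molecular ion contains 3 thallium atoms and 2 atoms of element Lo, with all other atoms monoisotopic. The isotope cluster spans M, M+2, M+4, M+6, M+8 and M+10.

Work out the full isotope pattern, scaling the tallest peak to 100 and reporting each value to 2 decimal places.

Thallium pattern (n=3): 0.02572463 : 0.18425524 : 0.43991564 : 0.35010449
Element Lo pattern (n=2): 0.056373 : 0.36211399 : 0.581513
Convolve the two distributions (both contribute in 2-u steps):
  M: 0.02572463×0.056373 = 0.001450
  M+2: 0.02572463×0.36211399 + 0.18425524×0.056373 = 0.019702
  M+4: 0.02572463×0.581513 + 0.18425524×0.36211399 + 0.43991564×0.056373 = 0.106480
  M+6: 0.18425524×0.581513 + 0.43991564×0.36211399 + 0.35010449×0.056373 = 0.286183
  M+8: 0.43991564×0.581513 + 0.35010449×0.36211399 = 0.382594
  M+10: 0.35010449×0.581513 = 0.203590
Scale to base peak (0.382594) = 100: 0.38 : 5.15 : 27.83 : 74.80 : 100.00 : 53.21

0.38 : 5.15 : 27.83 : 74.80 : 100.00 : 53.21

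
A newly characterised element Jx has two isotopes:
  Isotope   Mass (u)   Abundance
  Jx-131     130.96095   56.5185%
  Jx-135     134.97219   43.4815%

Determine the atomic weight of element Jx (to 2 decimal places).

132.71 u

Ar = Σ fᵢ·mᵢ = 0.565185 × 130.96095 + 0.434815 × 134.97219
= 74.017165 + 58.687933 = 132.705098 u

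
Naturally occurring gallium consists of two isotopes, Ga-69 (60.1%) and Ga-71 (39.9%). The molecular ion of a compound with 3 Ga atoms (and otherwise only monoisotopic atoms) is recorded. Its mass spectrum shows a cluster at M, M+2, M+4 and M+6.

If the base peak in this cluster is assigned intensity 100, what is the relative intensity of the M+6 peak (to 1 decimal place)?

Binomial terms of (0.601 + 0.399)^3: M 0.2171, M+2 0.4324, M+4 0.2870, M+6 0.0635 → M+2 is the base peak.
P(M+2) = C(3,1) × 0.601^2 × 0.399^1 = 3 × 0.361201 × 0.3990 = 0.432358 (base)
P(M+6) = C(3,3) × 0.601^0 × 0.399^3 = 1 × 1.0000 × 0.0635212 = 0.063521
Relative intensity = 0.063521 / 0.432358 × 100 = 14.7

14.7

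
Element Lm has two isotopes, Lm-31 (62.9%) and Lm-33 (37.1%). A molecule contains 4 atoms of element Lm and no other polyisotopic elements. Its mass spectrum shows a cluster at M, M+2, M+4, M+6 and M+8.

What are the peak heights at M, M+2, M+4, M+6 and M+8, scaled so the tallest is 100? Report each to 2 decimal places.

42.39 : 100.00 : 88.47 : 34.79 : 5.13

The 4 Lm atoms are independent, so intensities follow the terms of (0.629 + 0.371)^4.
P(M) = 0.629^4 = 0.156532
P(M+2) = 4 × 0.629^3 × 0.371^1 = 0.369306
P(M+4) = 6 × 0.629^2 × 0.371^2 = 0.326739
P(M+6) = 4 × 0.629^1 × 0.371^3 = 0.128479
P(M+8) = 0.371^4 = 0.018945
The M+2 peak is largest (0.369306); scaling to 100 gives 42.39 : 100.00 : 88.47 : 34.79 : 5.13.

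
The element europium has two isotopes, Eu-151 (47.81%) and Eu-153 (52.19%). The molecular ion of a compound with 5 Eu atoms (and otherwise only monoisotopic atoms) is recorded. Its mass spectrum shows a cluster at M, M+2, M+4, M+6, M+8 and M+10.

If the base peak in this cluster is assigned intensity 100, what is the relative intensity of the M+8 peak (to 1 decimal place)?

(0.4781 + 0.5219)^5 gives M 0.0250, M+2 0.1363, M+4 0.2977, M+6 0.3249, M+8 0.1774, M+10 0.0387; the largest is M+6.
P(M+6) = C(5,3) × 0.4781^2 × 0.5219^3 = 10 × 0.22857961 × 0.14215492 = 0.324937 (base)
P(M+8) = C(5,4) × 0.4781^1 × 0.5219^4 = 5 × 0.4781 × 0.07419065 = 0.177353
Relative intensity = 0.177353 / 0.324937 × 100 = 54.6

54.6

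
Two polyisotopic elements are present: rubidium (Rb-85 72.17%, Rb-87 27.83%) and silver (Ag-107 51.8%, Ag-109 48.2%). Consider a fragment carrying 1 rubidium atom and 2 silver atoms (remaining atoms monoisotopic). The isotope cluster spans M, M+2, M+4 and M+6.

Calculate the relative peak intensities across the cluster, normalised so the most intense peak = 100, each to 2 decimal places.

44.51 : 100.00 : 70.48 : 14.86

Rubidium pattern (n=1): 0.7217 : 0.2783
Silver pattern (n=2): 0.268324 : 0.499352 : 0.232324
Convolve the two distributions (both contribute in 2-u steps):
  M: 0.7217×0.268324 = 0.193649
  M+2: 0.7217×0.499352 + 0.2783×0.268324 = 0.435057
  M+4: 0.7217×0.232324 + 0.2783×0.499352 = 0.306638
  M+6: 0.2783×0.232324 = 0.064656
Scale to base peak (0.435057) = 100: 44.51 : 100.00 : 70.48 : 14.86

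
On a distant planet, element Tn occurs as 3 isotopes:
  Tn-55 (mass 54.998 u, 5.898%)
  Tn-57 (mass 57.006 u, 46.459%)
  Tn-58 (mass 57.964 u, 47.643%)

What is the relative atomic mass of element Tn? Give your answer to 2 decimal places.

57.34 u

The abundance-weighted mean is 0.05898 × 54.998 + 0.46459 × 57.006 + 0.47643 × 57.964
= 3.2438 + 26.4844 + 27.6158 = 57.3440 u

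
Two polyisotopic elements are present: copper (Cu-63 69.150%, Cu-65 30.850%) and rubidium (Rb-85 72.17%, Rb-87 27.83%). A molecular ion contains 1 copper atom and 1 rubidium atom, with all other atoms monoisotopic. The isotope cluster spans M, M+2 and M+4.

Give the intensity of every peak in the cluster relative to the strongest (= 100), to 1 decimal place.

Copper pattern (n=1): 0.6915 : 0.3085
Rubidium pattern (n=1): 0.7217 : 0.2783
Convolve the two distributions (both contribute in 2-u steps):
  M: 0.6915×0.7217 = 0.499056
  M+2: 0.6915×0.2783 + 0.3085×0.7217 = 0.415089
  M+4: 0.3085×0.2783 = 0.085856
Scale to base peak (0.499056) = 100: 100.0 : 83.2 : 17.2

100.0 : 83.2 : 17.2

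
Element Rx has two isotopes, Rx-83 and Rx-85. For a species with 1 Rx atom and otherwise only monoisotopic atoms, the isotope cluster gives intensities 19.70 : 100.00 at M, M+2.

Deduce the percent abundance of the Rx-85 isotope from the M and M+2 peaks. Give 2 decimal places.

83.54%

Write p for the Rx-83 fraction. I(M+2)/I(M) = [C(1,1)·p^0·(1−p)] / p^1 = 1·(1−p)/p = 100.00/19.70 = 5.0761
(1−p)/p = 5.0761/1 = 5.0761  ⇒  p = 1/(1 + 5.0761) = 0.1646
Rx-83: 16.46%, Rx-85: 83.54%.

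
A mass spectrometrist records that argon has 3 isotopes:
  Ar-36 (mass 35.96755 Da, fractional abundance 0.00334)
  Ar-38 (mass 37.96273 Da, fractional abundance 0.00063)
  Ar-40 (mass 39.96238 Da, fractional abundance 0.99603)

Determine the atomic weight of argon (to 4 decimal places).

The abundance-weighted mean is 0.00334 × 35.96755 + 0.00063 × 37.96273 + 0.99603 × 39.96238
= 0.120132 + 0.023917 + 39.803729 = 39.947778 Da

39.9478 Da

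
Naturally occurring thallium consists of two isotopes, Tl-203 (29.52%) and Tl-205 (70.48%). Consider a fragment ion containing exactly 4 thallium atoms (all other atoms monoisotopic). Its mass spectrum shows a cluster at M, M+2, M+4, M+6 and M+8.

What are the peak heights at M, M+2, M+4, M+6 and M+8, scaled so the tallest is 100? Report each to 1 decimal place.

Each Tl atom is independently Tl-203 (p = 0.2952) or Tl-205 (q = 0.7048); the cluster is the binomial expansion (p + q)^4.
P(M) = 0.2952^4 = 0.007594
P(M+2) = 4 × 0.2952^3 × 0.7048^1 = 0.072523
P(M+4) = 6 × 0.2952^2 × 0.7048^2 = 0.259726
P(M+6) = 4 × 0.2952^1 × 0.7048^3 = 0.413403
P(M+8) = 0.7048^4 = 0.246754
The M+6 peak is largest (0.413403); scaling to 100 gives 1.8 : 17.5 : 62.8 : 100.0 : 59.7.

1.8 : 17.5 : 62.8 : 100.0 : 59.7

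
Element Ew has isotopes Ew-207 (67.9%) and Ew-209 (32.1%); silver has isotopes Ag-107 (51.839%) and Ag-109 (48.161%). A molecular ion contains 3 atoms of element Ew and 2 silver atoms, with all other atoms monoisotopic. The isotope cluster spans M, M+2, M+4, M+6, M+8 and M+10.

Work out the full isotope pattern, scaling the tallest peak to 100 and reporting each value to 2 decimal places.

23.99 : 78.59 : 100.00 : 61.78 : 18.59 : 2.19

Element Ew pattern (n=3): 0.31304684 : 0.44398248 : 0.20989452 : 0.03307616
Silver pattern (n=2): 0.26872819 : 0.49932362 : 0.23194819
Convolve the two distributions (both contribute in 2-u steps):
  M: 0.31304684×0.26872819 = 0.084125
  M+2: 0.31304684×0.49932362 + 0.44398248×0.26872819 = 0.275622
  M+4: 0.31304684×0.23194819 + 0.44398248×0.49932362 + 0.20989452×0.26872819 = 0.350706
  M+6: 0.44398248×0.23194819 + 0.20989452×0.49932362 + 0.03307616×0.26872819 = 0.216675
  M+8: 0.20989452×0.23194819 + 0.03307616×0.49932362 = 0.065200
  M+10: 0.03307616×0.23194819 = 0.007672
Scale to base peak (0.350706) = 100: 23.99 : 78.59 : 100.00 : 61.78 : 18.59 : 2.19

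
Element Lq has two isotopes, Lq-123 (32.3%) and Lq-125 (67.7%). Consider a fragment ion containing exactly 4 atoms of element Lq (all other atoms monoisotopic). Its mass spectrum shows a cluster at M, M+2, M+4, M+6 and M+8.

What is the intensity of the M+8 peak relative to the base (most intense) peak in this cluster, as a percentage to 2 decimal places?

52.40%

Binomial terms of (0.323 + 0.677)^4: M 0.0109, M+2 0.0913, M+4 0.2869, M+6 0.4009, M+8 0.2101 → M+6 is the base peak.
P(M+6) = C(4,3) × 0.323^1 × 0.677^3 = 4 × 0.3230 × 0.31028873 = 0.400893 (base)
P(M+8) = C(4,4) × 0.323^0 × 0.677^4 = 1 × 1.0000 × 0.21006547 = 0.210065
Relative intensity = 0.210065 / 0.400893 × 100 = 52.40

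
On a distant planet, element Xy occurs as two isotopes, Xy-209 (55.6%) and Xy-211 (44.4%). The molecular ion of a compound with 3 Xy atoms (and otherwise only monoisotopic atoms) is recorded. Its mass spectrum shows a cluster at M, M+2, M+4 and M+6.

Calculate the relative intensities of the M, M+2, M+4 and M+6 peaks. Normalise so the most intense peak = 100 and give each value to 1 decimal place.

Each Xy atom is independently Xy-209 (p = 0.556) or Xy-211 (q = 0.444); the cluster is the binomial expansion (p + q)^3.
P(M) = 0.556^3 = 0.171880
P(M+2) = 3 × 0.556^2 × 0.444^1 = 0.411769
P(M+4) = 3 × 0.556^1 × 0.444^2 = 0.328823
P(M+6) = 0.444^3 = 0.087528
The M+2 peak is largest (0.411769); scaling to 100 gives 41.7 : 100.0 : 79.9 : 21.3.

41.7 : 100.0 : 79.9 : 21.3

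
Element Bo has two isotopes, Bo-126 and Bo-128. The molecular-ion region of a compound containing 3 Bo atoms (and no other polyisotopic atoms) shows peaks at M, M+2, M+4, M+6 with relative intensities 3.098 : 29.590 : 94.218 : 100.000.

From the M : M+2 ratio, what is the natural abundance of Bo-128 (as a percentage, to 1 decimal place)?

76.1%

If p is the fraction of Bo that is Bo-126, then I(M+2)/I(M) = [C(3,1)·p^2·(1−p)] / p^3 = 3·(1−p)/p = 29.590/3.098 = 9.5513
(1−p)/p = 9.5513/3 = 3.1838  ⇒  p = 1/(1 + 3.1838) = 0.2390
Bo-126: 23.9%, Bo-128: 76.1%.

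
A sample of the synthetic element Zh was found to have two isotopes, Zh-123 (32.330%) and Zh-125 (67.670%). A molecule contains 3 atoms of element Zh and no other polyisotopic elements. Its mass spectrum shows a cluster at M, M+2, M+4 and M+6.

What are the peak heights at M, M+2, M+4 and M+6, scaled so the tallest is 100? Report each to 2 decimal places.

The 3 Zh atoms are independent, so intensities follow the terms of (0.32330 + 0.67670)^3.
P(M) = 0.32330^3 = 0.033792
P(M+2) = 3 × 0.32330^2 × 0.67670^1 = 0.212192
P(M+4) = 3 × 0.32330^1 × 0.67670^2 = 0.444139
P(M+6) = 0.67670^3 = 0.309876
The M+4 peak is largest (0.444139); scaling to 100 gives 7.61 : 47.78 : 100.00 : 69.77.

7.61 : 47.78 : 100.00 : 69.77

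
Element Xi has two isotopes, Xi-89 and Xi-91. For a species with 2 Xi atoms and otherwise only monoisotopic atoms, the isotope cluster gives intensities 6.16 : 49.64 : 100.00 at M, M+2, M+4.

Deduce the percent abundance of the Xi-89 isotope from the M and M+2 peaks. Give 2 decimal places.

19.88%

If p is the fraction of Xi that is Xi-89, then I(M+2)/I(M) = [C(2,1)·p^1·(1−p)] / p^2 = 2·(1−p)/p = 49.64/6.16 = 8.0584
(1−p)/p = 8.0584/2 = 4.0292  ⇒  p = 1/(1 + 4.0292) = 0.1988
Xi-89: 19.88%, Xi-91: 80.12%.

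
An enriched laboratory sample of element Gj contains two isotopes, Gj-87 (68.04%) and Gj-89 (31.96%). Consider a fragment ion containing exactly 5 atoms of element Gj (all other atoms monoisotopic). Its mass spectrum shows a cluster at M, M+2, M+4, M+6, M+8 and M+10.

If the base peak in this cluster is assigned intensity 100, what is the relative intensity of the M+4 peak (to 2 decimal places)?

(0.6804 + 0.3196)^5 gives M 0.1458, M+2 0.3425, M+4 0.3217, M+6 0.1511, M+8 0.0355, M+10 0.0033; the largest is M+2.
P(M+2) = C(5,1) × 0.6804^4 × 0.3196^1 = 5 × 0.2143173 × 0.3196 = 0.342479 (base)
P(M+4) = C(5,2) × 0.6804^3 × 0.3196^2 = 10 × 0.31498721 × 0.10214416 = 0.321741
Relative intensity = 0.321741 / 0.342479 × 100 = 93.94

93.94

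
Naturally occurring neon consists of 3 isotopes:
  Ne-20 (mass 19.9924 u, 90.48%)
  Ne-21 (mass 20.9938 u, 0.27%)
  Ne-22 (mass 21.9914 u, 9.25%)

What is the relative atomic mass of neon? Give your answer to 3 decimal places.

Ar = Σ fᵢ·mᵢ = 0.9048 × 19.9924 + 0.0027 × 20.9938 + 0.0925 × 21.9914
= 18.08912 + 0.05668 + 2.03420 = 20.18000 u

20.180 u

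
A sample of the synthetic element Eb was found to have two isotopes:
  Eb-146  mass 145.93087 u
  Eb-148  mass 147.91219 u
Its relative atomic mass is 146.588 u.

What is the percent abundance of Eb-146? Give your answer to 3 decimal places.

66.834%

Let x be the fractional abundance of Eb-146; then Eb-148 has abundance 1 − x.
145.93087·x + 147.91219·(1 − x) = 146.588
(145.93087 − 147.91219)·x = 146.588 − 147.91219
x = -1.32419 / -1.98132 = 0.66834 → 66.834% Eb-146, 33.166% Eb-148.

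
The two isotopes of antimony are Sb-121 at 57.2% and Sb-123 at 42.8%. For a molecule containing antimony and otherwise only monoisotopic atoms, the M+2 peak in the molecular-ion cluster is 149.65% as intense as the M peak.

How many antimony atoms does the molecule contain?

2

The M+2/M ratio from n Sb atoms is n · q/p = n · 0.428/0.572.
n = 1.4965 × 0.572/0.428 = 2.00 ≈ 2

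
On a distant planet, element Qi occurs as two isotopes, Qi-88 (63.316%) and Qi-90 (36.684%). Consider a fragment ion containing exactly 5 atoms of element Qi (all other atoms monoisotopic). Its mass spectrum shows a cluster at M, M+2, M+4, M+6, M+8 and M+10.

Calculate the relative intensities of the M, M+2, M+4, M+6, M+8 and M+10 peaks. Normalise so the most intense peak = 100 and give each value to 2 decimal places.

The 5 Qi atoms are independent, so intensities follow the terms of (0.63316 + 0.36684)^5.
P(M) = 0.63316^5 = 0.101758
P(M+2) = 5 × 0.63316^4 × 0.36684^1 = 0.294782
P(M+4) = 10 × 0.63316^3 × 0.36684^2 = 0.341581
P(M+6) = 10 × 0.63316^2 × 0.36684^3 = 0.197905
P(M+8) = 5 × 0.63316^1 × 0.36684^4 = 0.057331
P(M+10) = 0.36684^5 = 0.006643
The M+4 peak is largest (0.341581); scaling to 100 gives 29.79 : 86.30 : 100.00 : 57.94 : 16.78 : 1.94.

29.79 : 86.30 : 100.00 : 57.94 : 16.78 : 1.94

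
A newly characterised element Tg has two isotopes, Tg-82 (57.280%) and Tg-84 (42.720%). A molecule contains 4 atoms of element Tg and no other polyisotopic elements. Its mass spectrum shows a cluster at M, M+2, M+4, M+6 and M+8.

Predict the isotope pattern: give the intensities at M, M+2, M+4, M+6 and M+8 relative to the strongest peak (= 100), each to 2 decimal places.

Each Tg atom is independently Tg-82 (p = 0.57280) or Tg-84 (q = 0.42720); the cluster is the binomial expansion (p + q)^4.
P(M) = 0.57280^4 = 0.107650
P(M+2) = 4 × 0.57280^3 × 0.42720^1 = 0.321144
P(M+4) = 6 × 0.57280^2 × 0.42720^2 = 0.359269
P(M+6) = 4 × 0.57280^1 × 0.42720^3 = 0.178631
P(M+8) = 0.42720^4 = 0.033306
The M+4 peak is largest (0.359269); scaling to 100 gives 29.96 : 89.39 : 100.00 : 49.72 : 9.27.

29.96 : 89.39 : 100.00 : 49.72 : 9.27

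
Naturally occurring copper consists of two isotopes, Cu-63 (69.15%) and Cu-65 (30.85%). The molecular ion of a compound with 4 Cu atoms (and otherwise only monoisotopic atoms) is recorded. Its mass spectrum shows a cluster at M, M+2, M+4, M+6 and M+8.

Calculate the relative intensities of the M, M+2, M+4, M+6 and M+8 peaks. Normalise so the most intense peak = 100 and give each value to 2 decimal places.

Each Cu atom is independently Cu-63 (p = 0.6915) or Cu-65 (q = 0.3085); the cluster is the binomial expansion (p + q)^4.
P(M) = 0.6915^4 = 0.228649
P(M+2) = 4 × 0.6915^3 × 0.3085^1 = 0.408030
P(M+4) = 6 × 0.6915^2 × 0.3085^2 = 0.273052
P(M+6) = 4 × 0.6915^1 × 0.3085^3 = 0.081212
P(M+8) = 0.3085^4 = 0.009058
The M+2 peak is largest (0.408030); scaling to 100 gives 56.04 : 100.00 : 66.92 : 19.90 : 2.22.

56.04 : 100.00 : 66.92 : 19.90 : 2.22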